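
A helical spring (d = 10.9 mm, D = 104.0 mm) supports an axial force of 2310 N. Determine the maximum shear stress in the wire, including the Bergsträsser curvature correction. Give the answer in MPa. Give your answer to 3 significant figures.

Spring index C = D/d = 104.0/10.9 = 9.5413
K_B = (4C+2)/(4C−3) = 40.165/35.165 = 1.1422
τ₀ = 8FD/(πd³) = 8·2310·104.0/(π·10.9³) = 1.92192e+06/4068.5 = 472.4 MPa
τ_max = K·τ₀ = 1.1422 × 472.4 = 539.56 MPa

540 MPa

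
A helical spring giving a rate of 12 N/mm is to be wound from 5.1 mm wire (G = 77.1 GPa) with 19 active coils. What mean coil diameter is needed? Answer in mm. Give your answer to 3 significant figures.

D = (Gd⁴/(8N_a·k))^(1/3) = (77.1×10³·5.1⁴/(8·19·12))^(1/3)
  = (28596.3)^(1/3) = 30.5799 mm

30.6 mm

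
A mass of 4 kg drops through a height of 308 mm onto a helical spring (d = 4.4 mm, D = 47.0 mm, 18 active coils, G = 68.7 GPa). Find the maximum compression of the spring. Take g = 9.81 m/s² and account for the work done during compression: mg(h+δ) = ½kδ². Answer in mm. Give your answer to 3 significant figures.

143 mm

k = Gd⁴/(8D³N_a) = (68.7×10³)(4.4⁴)/(8·47.0³·18) = 1.7223 N/mm
W = mg = 4 × 9.81 = 39.24 N
½kδ² − Wδ − Wh = 0 → δ = (W + √(W² + 2kWh))/k
δ = (39.24 + √(1539.8 + 41631.4))/1.7223 = (39.24 + 207.78)/1.7223 = 143.42 mm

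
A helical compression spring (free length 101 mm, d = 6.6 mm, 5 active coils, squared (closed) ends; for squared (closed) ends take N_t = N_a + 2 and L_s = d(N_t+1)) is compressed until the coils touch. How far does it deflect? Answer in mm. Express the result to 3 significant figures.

N_t = 7; L_s = 6.6·8 = 52.8 mm
δ_solid = L₀ − L_s = 101 − 52.8 = 48.2 mm

48.2 mm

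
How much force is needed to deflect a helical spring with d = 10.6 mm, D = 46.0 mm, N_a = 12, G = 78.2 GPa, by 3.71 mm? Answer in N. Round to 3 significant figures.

k = Gd⁴/(8D³N_a) = (78.2×10³)(10.6⁴)/(8·46.0³·12) = 105.65 N/mm
F = k·δ = 105.65 × 3.71 = 391.98 N

392 N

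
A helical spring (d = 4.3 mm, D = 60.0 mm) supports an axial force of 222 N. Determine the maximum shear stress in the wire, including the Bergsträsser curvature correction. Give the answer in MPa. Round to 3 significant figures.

467 MPa

Spring index C = D/d = 60.0/4.3 = 13.9535
K_B = (4C+2)/(4C−3) = 57.814/52.814 = 1.0947
τ₀ = 8FD/(πd³) = 8·222·60.0/(π·4.3³) = 106560/249.78 = 426.62 MPa
τ_max = K·τ₀ = 1.0947 × 426.62 = 467.01 MPa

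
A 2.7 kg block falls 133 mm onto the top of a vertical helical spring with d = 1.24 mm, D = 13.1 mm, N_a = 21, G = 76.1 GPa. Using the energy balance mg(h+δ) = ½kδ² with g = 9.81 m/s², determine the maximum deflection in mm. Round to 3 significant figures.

k = Gd⁴/(8D³N_a) = (76.1×10³)(1.24⁴)/(8·13.1³·21) = 0.47637 N/mm
W = mg = 2.7 × 9.81 = 26.487 N
½kδ² − Wδ − Wh = 0 → δ = (W + √(W² + 2kWh))/k
δ = (26.487 + √(701.56 + 3356.31))/0.47637 = (26.487 + 63.701)/0.47637 = 189.32 mm

189 mm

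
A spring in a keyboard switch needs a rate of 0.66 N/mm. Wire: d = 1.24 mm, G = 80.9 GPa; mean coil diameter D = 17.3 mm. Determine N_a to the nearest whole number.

7

N_a = Gd⁴/(8D³k) = (80.9×10³ × 1.24⁴)/(8 × 17.3³ × 0.66)
    = 191265 / 27338.3 = 6.996 → 7 coils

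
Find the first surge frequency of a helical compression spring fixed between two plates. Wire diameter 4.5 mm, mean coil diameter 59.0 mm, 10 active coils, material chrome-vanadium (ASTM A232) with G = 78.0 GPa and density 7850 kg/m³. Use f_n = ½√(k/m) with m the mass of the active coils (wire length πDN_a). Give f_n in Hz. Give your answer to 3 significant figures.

45.9 Hz

k = Gd⁴/(8D³N_a) = (78.0×10³)(4.5⁴)/(8·59.0³·10) = 1.9467 N/mm = 1946.7 N/m
Wire length L = πDN_a = π·59.0·10 = 1853.5 mm
m = ρ·(πd²/4)·L = 7850 × 15.904×10⁻⁶ m² × 1.8535 m = 0.23141 kg
f_n = ½√(k/m) = 0.5·√(1946.7/0.23141) = 0.5·√(8412.3) = 45.859 Hz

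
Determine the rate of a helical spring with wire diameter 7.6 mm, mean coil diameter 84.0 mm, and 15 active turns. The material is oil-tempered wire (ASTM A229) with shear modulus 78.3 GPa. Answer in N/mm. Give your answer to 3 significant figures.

k = Gd⁴/(8D³N_a) = (78.3×10³ × 7.6⁴) / (8 × 84.0³ × 15)
  = 2.61226e+08 / 7.11245e+07 = 3.6728 N/mm

3.67 N/mm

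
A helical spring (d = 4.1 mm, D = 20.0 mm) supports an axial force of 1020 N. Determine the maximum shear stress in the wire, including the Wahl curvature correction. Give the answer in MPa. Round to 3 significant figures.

Spring index C = D/d = 20.0/4.1 = 4.8780
K_W = (4C−1)/(4C−4) + 0.615/C = 18.512/15.512 + 0.1261 = 1.3195
τ₀ = 8FD/(πd³) = 8·1020·20.0/(π·4.1³) = 163200/216.52 = 753.74 MPa
τ_max = K·τ₀ = 1.3195 × 753.74 = 994.53 MPa

995 MPa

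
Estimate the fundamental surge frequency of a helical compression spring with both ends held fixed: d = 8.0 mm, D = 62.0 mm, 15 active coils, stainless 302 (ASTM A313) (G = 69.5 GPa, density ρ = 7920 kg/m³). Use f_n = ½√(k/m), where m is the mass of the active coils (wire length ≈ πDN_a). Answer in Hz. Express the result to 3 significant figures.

46.3 Hz

k = Gd⁴/(8D³N_a) = (69.5×10³)(8.0⁴)/(8·62.0³·15) = 9.9538 N/mm = 9953.8 N/m
Wire length L = πDN_a = π·62.0·15 = 2921.7 mm
m = ρ·(πd²/4)·L = 7920 × 50.265×10⁻⁶ m² × 2.9217 m = 1.1631 kg
f_n = ½√(k/m) = 0.5·√(9953.8/1.1631) = 0.5·√(8557.8) = 46.254 Hz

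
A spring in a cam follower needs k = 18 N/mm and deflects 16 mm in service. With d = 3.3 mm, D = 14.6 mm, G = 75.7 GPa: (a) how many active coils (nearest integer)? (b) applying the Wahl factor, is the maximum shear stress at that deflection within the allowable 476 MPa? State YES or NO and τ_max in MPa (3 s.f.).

(a) 20 coils; (b) YES, τ_max = 405 MPa

N_a = Gd⁴/(8D³k) = (75.7×10³)(3.3⁴)/(8·14.6³·18) = 20.03 → N_a = 20
Actual rate k = Gd⁴/(8D³·20) = 18.029 N/mm
Working load F = kδ = 18.029·16 = 288.46 N
C = 14.6/3.3 = 4.4242; K_W = (4C−1)/(4C−4)+0.615/C = 1.3580
τ_max = K_W·8FD/(πd³) = 1.3580·298.43 = 405.28 MPa
τ_max ≤ 476 MPa → acceptable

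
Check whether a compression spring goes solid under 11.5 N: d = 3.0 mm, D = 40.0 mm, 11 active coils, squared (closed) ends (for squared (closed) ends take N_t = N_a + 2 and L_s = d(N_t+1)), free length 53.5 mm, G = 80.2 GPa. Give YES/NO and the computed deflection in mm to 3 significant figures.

NO, δ = 9.97 mm

k = Gd⁴/(8D³N_a) = (80.2×10³)(3.0⁴)/(8·40.0³·11) = 1.1534 N/mm
N_t = 13; L_s = 3.0·14 = 42 mm; δ_solid = L₀ − L_s = 53.5 − 42 = 11.5 mm
δ = F/k = 11.5/1.1534 = 9.9701 mm
δ < δ_solid → spring does not go solid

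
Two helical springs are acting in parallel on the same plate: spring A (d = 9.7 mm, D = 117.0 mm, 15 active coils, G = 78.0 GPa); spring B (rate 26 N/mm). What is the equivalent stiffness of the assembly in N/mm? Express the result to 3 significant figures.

k_A = Gd⁴/(8D³N_a) = (78.0×10³)(9.7⁴)/(8·117.0³·15) = 3.5929 N/mm
Parallel: k_eq = 3.5929 + 26 = 29.593 N/mm

29.6 N/mm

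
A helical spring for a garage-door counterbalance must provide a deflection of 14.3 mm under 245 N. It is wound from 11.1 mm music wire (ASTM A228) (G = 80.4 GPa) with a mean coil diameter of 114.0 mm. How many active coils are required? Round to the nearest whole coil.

6

Required rate k = F/δ = 245/14.3 = 17.133 N/mm
N_a = Gd⁴/(8D³k) = (80.4×10³ × 11.1⁴)/(8 × 114.0³ × 17.133)
    = 1.22053e+09 / 2.03065e+08 = 6.011 → 6 coils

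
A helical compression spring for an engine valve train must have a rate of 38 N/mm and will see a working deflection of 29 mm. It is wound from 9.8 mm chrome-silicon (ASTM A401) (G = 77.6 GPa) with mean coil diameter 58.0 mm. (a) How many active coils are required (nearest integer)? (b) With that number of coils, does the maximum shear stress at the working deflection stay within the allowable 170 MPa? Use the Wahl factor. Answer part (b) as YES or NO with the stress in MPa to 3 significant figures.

(a) 12 coils; (b) NO, τ_max = 218 MPa

N_a = Gd⁴/(8D³k) = (77.6×10³)(9.8⁴)/(8·58.0³·38) = 12.07 → N_a = 12
Actual rate k = Gd⁴/(8D³·12) = 38.213 N/mm
Working load F = kδ = 38.213·29 = 1108.2 N
C = 58.0/9.8 = 5.9184; K_W = (4C−1)/(4C−4)+0.615/C = 1.2564
τ_max = K_W·8FD/(πd³) = 1.2564·173.9 = 218.49 MPa
τ_max > 170 MPa → exceeds allowable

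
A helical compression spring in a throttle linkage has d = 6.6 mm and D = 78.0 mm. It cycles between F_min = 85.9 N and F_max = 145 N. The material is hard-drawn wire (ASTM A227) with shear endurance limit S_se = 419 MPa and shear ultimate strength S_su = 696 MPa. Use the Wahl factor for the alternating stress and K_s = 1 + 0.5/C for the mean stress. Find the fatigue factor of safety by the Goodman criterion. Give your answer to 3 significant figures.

5.74

C = D/d = 78.0/6.6 = 11.8182; K_W = (4C−1)/(4C−4)+0.615/C = 1.1214; K_s = 1+0.5/C = 1.0423
F_a = (F_max−F_min)/2 = 29.55 N; F_m = (F_max+F_min)/2 = 115.45 N
τ_a = K_W·8F_aD/(πd³) = 1.1214 × 20.416 = 22.893 MPa
τ_m = K_s·8F_mD/(πd³) = 1.0423 × 79.762 = 83.137 MPa
Goodman: 1/n_f = τ_a/S_se + τ_m/S_su = 22.893/419 + 83.137/696 = 0.05464 + 0.11945 = 0.17409
n_f = 1/0.17409 = 5.744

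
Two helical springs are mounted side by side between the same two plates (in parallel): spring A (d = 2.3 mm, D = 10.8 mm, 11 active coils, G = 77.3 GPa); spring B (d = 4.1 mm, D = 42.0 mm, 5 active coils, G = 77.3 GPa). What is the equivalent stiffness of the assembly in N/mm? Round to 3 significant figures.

k_A = Gd⁴/(8D³N_a) = (77.3×10³)(2.3⁴)/(8·10.8³·11) = 19.514 N/mm
k_B = Gd⁴/(8D³N_a) = (77.3×10³)(4.1⁴)/(8·42.0³·5) = 7.3707 N/mm
Parallel: k_eq = 19.514 + 7.3707 = 26.884 N/mm

26.9 N/mm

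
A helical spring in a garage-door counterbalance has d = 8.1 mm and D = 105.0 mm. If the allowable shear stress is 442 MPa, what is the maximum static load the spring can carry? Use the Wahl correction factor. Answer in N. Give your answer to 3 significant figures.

C = D/d = 105.0/8.1 = 12.9630
K_W = (4C−1)/(4C−4) + 0.615/C = 50.852/47.852 + 0.0474 = 1.1101
τ_max = K·8FD/(πd³) → F_max = τ_allow·πd³/(8DK)
F_max = 442·π·8.1³/(8·105.0·1.1101) = 7.3795e+05/932.51 = 791.36 N

791 N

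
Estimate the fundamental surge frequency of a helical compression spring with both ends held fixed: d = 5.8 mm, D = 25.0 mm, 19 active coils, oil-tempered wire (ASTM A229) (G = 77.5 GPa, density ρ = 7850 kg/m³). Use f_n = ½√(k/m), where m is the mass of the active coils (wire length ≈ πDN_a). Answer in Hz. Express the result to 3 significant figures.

k = Gd⁴/(8D³N_a) = (77.5×10³)(5.8⁴)/(8·25.0³·19) = 36.928 N/mm = 36928 N/m
Wire length L = πDN_a = π·25.0·19 = 1492.3 mm
m = ρ·(πd²/4)·L = 7850 × 26.421×10⁻⁶ m² × 1.4923 m = 0.3095 kg
f_n = ½√(k/m) = 0.5·√(36928/0.3095) = 0.5·√(1.1931e+05) = 172.71 Hz

173 Hz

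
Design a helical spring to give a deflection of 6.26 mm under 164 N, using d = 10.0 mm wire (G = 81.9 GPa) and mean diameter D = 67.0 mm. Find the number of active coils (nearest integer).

Required rate k = F/δ = 164/6.26 = 26.198 N/mm
N_a = Gd⁴/(8D³k) = (81.9×10³ × 10.0⁴)/(8 × 67.0³ × 26.198)
    = 8.19e+08 / 6.30353e+07 = 12.99 → 13 coils

13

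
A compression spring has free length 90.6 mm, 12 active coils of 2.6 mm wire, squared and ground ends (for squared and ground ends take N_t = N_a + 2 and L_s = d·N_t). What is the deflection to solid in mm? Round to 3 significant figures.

N_t = 14; L_s = 2.6·14 = 36.4 mm
δ_solid = L₀ − L_s = 90.6 − 36.4 = 54.2 mm

54.2 mm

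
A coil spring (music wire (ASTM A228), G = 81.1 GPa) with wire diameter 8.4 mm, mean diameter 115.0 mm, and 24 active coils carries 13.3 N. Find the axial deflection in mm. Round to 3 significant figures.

k = Gd⁴/(8D³N_a) = (81.1×10³)(8.4⁴)/(8·115.0³·24) = 1.3827 N/mm
δ = F/k = 13.3 / 1.3827 = 9.6185 mm

9.62 mm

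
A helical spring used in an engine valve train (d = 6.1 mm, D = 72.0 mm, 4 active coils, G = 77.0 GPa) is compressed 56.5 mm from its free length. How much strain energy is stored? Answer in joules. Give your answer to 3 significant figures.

k = Gd⁴/(8D³N_a) = (77.0×10³)(6.1⁴)/(8·72.0³·4) = 8.9261 N/mm
U = ½kδ² = 0.5 × 8.9261 × 56.5² = 14247 N·mm = 14.247 J

14.2 J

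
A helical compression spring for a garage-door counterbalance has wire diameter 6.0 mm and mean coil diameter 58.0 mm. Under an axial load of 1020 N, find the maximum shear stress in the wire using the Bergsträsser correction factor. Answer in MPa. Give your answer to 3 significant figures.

795 MPa

Spring index C = D/d = 58.0/6.0 = 9.6667
K_B = (4C+2)/(4C−3) = 40.667/35.667 = 1.1402
τ₀ = 8FD/(πd³) = 8·1020·58.0/(π·6.0³) = 473280/678.58 = 697.45 MPa
τ_max = K·τ₀ = 1.1402 × 697.45 = 795.23 MPa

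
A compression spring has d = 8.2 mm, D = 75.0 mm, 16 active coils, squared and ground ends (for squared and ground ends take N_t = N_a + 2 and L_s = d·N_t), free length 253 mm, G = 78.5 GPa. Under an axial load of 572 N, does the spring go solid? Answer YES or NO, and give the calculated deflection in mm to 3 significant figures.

NO, δ = 87.0 mm

k = Gd⁴/(8D³N_a) = (78.5×10³)(8.2⁴)/(8·75.0³·16) = 6.5725 N/mm
N_t = 18; L_s = 8.2·18 = 147.6 mm; δ_solid = L₀ − L_s = 253 − 147.6 = 105.4 mm
δ = F/k = 572/6.5725 = 87.029 mm
δ < δ_solid → spring does not go solid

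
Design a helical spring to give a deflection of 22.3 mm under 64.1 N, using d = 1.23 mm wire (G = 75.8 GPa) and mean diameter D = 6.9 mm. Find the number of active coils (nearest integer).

23

Required rate k = F/δ = 64.1/22.3 = 2.8744 N/mm
N_a = Gd⁴/(8D³k) = (75.8×10³ × 1.23⁴)/(8 × 6.9³ × 2.8744)
    = 173496 / 7554.23 = 22.97 → 23 coils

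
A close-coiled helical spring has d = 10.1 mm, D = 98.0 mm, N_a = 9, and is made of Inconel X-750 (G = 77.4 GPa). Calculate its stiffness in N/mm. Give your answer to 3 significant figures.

k = Gd⁴/(8D³N_a) = (77.4×10³ × 10.1⁴) / (8 × 98.0³ × 9)
  = 8.05428e+08 / 6.77658e+07 = 11.885 N/mm

11.9 N/mm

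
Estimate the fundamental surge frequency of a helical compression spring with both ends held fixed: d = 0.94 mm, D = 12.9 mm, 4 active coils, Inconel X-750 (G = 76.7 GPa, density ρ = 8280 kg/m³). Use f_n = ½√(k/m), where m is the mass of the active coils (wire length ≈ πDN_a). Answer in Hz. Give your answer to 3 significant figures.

484 Hz

k = Gd⁴/(8D³N_a) = (76.7×10³)(0.94⁴)/(8·12.9³·4) = 0.87174 N/mm = 871.74 N/m
Wire length L = πDN_a = π·12.9·4 = 162.11 mm
m = ρ·(πd²/4)·L = 8280 × 0.69398×10⁻⁶ m² × 0.16211 m = 0.00093148 kg
f_n = ½√(k/m) = 0.5·√(871.74/0.00093148) = 0.5·√(9.3586e+05) = 483.7 Hz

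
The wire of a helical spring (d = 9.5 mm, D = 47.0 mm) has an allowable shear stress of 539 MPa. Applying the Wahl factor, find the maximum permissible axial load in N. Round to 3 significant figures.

2940 N

C = D/d = 47.0/9.5 = 4.9474
K_W = (4C−1)/(4C−4) + 0.615/C = 18.789/15.789 + 0.1243 = 1.3143
τ_max = K·8FD/(πd³) → F_max = τ_allow·πd³/(8DK)
F_max = 539·π·9.5³/(8·47.0·1.3143) = 1.4518e+06/494.18 = 2937.8 N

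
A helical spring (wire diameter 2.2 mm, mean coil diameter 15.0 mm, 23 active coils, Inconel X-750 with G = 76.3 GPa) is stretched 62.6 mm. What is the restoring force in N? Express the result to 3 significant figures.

k = Gd⁴/(8D³N_a) = (76.3×10³)(2.2⁴)/(8·15.0³·23) = 2.8782 N/mm
F = k·δ = 2.8782 × 62.6 = 180.18 N

180 N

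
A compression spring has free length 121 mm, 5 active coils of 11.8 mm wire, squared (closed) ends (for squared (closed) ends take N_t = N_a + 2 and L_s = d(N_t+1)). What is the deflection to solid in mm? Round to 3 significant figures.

N_t = 7; L_s = 11.8·8 = 94.4 mm
δ_solid = L₀ − L_s = 121 − 94.4 = 26.6 mm

26.6 mm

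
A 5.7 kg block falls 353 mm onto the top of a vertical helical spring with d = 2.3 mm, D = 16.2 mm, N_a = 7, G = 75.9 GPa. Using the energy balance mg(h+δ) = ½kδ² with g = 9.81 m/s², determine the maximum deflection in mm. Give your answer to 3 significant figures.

k = Gd⁴/(8D³N_a) = (75.9×10³)(2.3⁴)/(8·16.2³·7) = 8.9211 N/mm
W = mg = 5.7 × 9.81 = 55.917 N
½kδ² − Wδ − Wh = 0 → δ = (W + √(W² + 2kWh))/k
δ = (55.917 + √(3126.7 + 352183))/8.9211 = (55.917 + 596.08)/8.9211 = 73.084 mm

73.1 mm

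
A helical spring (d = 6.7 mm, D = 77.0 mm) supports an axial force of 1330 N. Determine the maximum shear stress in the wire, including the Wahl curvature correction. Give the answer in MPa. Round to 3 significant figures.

975 MPa

Spring index C = D/d = 77.0/6.7 = 11.4925
K_W = (4C−1)/(4C−4) + 0.615/C = 44.970/41.970 + 0.0535 = 1.1250
τ₀ = 8FD/(πd³) = 8·1330·77.0/(π·6.7³) = 819280/944.87 = 867.08 MPa
τ_max = K·τ₀ = 1.1250 × 867.08 = 975.46 MPa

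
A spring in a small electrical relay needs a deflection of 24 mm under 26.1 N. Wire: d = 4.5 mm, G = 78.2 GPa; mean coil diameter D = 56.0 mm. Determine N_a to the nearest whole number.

Required rate k = F/δ = 26.1/24 = 1.0875 N/mm
N_a = Gd⁴/(8D³k) = (78.2×10³ × 4.5⁴)/(8 × 56.0³ × 1.0875)
    = 3.20669e+07 / 1.52786e+06 = 20.99 → 21 coils

21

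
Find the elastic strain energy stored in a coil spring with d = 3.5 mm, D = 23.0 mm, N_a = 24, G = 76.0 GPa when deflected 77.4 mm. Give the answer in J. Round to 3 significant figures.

14.6 J

k = Gd⁴/(8D³N_a) = (76.0×10³)(3.5⁴)/(8·23.0³·24) = 4.882 N/mm
U = ½kδ² = 0.5 × 4.882 × 77.4² = 14624 N·mm = 14.624 J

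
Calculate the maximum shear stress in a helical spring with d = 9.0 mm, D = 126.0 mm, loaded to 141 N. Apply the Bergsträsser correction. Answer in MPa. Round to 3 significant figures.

67.9 MPa

Spring index C = D/d = 126.0/9.0 = 14.0000
K_B = (4C+2)/(4C−3) = 58.000/53.000 = 1.0943
τ₀ = 8FD/(πd³) = 8·141·126.0/(π·9.0³) = 142128/2290.2 = 62.059 MPa
τ_max = K·τ₀ = 1.0943 × 62.059 = 67.913 MPa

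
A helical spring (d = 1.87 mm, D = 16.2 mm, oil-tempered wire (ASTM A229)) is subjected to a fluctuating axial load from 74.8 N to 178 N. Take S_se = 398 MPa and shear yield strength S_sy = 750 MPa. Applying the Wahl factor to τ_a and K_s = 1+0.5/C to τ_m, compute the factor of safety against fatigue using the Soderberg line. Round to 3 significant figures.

0.481

C = D/d = 16.2/1.87 = 8.6631; K_W = (4C−1)/(4C−4)+0.615/C = 1.1689; K_s = 1+0.5/C = 1.0577
F_a = (F_max−F_min)/2 = 51.6 N; F_m = (F_max+F_min)/2 = 126.4 N
τ_a = K_W·8F_aD/(πd³) = 1.1689 × 325.52 = 380.49 MPa
τ_m = K_s·8F_mD/(πd³) = 1.0577 × 797.4 = 843.43 MPa
Soderberg: 1/n_f = τ_a/S_se + τ_m/S_sy = 380.49/398 + 843.43/750 = 0.95601 + 1.12457 = 2.0806
n_f = 1/2.0806 = 0.4806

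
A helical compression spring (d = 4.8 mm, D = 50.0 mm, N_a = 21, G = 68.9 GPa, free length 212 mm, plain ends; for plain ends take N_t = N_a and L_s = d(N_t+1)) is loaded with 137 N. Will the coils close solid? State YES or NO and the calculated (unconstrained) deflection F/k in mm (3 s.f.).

k = Gd⁴/(8D³N_a) = (68.9×10³)(4.8⁴)/(8·50.0³·21) = 1.7417 N/mm
N_t = 21; L_s = 4.8·22 = 105.6 mm; δ_solid = L₀ − L_s = 212 − 105.6 = 106.4 mm
δ = F/k = 137/1.7417 = 78.66 mm
δ < δ_solid → spring does not go solid

NO, δ = 78.7 mm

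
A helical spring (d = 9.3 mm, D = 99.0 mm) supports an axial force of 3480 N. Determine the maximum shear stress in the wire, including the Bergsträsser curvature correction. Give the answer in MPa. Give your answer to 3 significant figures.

1230 MPa

Spring index C = D/d = 99.0/9.3 = 10.6452
K_B = (4C+2)/(4C−3) = 44.581/39.581 = 1.1263
τ₀ = 8FD/(πd³) = 8·3480·99.0/(π·9.3³) = 2.75616e+06/2527 = 1090.7 MPa
τ_max = K·τ₀ = 1.1263 × 1090.7 = 1228.5 MPa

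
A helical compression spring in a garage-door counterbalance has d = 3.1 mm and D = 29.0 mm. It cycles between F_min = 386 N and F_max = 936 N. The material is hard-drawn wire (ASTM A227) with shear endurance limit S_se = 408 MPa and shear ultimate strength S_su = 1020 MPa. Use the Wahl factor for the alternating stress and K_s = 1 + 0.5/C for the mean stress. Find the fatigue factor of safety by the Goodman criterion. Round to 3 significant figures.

C = D/d = 29.0/3.1 = 9.3548; K_W = (4C−1)/(4C−4)+0.615/C = 1.1555; K_s = 1+0.5/C = 1.0534
F_a = (F_max−F_min)/2 = 275 N; F_m = (F_max+F_min)/2 = 661 N
τ_a = K_W·8F_aD/(πd³) = 1.1555 × 681.69 = 787.7 MPa
τ_m = K_s·8F_mD/(πd³) = 1.0534 × 1638.5 = 1726.1 MPa
Goodman: 1/n_f = τ_a/S_se + τ_m/S_su = 787.7/408 + 1726.1/1020 = 1.93063 + 1.69226 = 3.6229
n_f = 1/3.6229 = 0.276

0.276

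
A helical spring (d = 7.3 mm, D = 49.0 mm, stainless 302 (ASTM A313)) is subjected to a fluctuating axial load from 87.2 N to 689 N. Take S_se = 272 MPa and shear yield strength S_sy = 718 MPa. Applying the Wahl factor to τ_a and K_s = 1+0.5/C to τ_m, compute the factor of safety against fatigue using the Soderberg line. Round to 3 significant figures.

1.61

C = D/d = 49.0/7.3 = 6.7123; K_W = (4C−1)/(4C−4)+0.615/C = 1.2229; K_s = 1+0.5/C = 1.0745
F_a = (F_max−F_min)/2 = 300.9 N; F_m = (F_max+F_min)/2 = 388.1 N
τ_a = K_W·8F_aD/(πd³) = 1.2229 × 96.514 = 118.03 MPa
τ_m = K_s·8F_mD/(πd³) = 1.0745 × 124.48 = 133.76 MPa
Soderberg: 1/n_f = τ_a/S_se + τ_m/S_sy = 118.03/272 + 133.76/718 = 0.43393 + 0.18629 = 0.62022
n_f = 1/0.62022 = 1.612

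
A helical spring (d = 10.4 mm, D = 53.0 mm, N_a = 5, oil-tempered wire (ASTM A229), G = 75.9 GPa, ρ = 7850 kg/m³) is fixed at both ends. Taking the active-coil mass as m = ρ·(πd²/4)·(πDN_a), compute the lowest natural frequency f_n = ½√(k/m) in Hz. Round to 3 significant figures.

k = Gd⁴/(8D³N_a) = (75.9×10³)(10.4⁴)/(8·53.0³·5) = 149.1 N/mm = 1.491e+05 N/m
Wire length L = πDN_a = π·53.0·5 = 832.52 mm
m = ρ·(πd²/4)·L = 7850 × 84.949×10⁻⁶ m² × 0.83252 m = 0.55516 kg
f_n = ½√(k/m) = 0.5·√(1.491e+05/0.55516) = 0.5·√(2.6857e+05) = 259.12 Hz

259 Hz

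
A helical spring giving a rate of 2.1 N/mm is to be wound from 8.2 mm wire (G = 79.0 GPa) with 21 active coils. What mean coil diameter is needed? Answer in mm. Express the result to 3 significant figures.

100 mm

D = (Gd⁴/(8N_a·k))^(1/3) = (79.0×10³·8.2⁴/(8·21·2.1))^(1/3)
  = (1.0124e+06)^(1/3) = 100.4118 mm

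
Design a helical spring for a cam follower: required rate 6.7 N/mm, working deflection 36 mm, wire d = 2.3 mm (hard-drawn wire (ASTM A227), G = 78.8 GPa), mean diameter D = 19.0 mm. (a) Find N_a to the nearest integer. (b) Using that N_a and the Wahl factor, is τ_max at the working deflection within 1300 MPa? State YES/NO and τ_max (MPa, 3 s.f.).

(a) 6 coils; (b) YES, τ_max = 1130 MPa

N_a = Gd⁴/(8D³k) = (78.8×10³)(2.3⁴)/(8·19.0³·6.7) = 5.998 → N_a = 6
Actual rate k = Gd⁴/(8D³·6) = 6.6979 N/mm
Working load F = kδ = 6.6979·36 = 241.12 N
C = 19.0/2.3 = 8.2609; K_W = (4C−1)/(4C−4)+0.615/C = 1.1777
τ_max = K_W·8FD/(πd³) = 1.1777·958.84 = 1129.3 MPa
τ_max ≤ 1300 MPa → acceptable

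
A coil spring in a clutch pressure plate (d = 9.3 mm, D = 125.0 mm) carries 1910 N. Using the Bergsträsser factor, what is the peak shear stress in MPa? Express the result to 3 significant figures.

830 MPa

Spring index C = D/d = 125.0/9.3 = 13.4409
K_B = (4C+2)/(4C−3) = 55.763/50.763 = 1.0985
τ₀ = 8FD/(πd³) = 8·1910·125.0/(π·9.3³) = 1.91e+06/2527 = 755.85 MPa
τ_max = K·τ₀ = 1.0985 × 755.85 = 830.3 MPa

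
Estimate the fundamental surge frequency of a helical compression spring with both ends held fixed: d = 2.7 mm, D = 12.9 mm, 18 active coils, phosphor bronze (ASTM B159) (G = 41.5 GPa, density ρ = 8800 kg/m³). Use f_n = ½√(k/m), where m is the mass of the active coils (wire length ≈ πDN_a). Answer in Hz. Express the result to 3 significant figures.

k = Gd⁴/(8D³N_a) = (41.5×10³)(2.7⁴)/(8·12.9³·18) = 7.1346 N/mm = 7134.6 N/m
Wire length L = πDN_a = π·12.9·18 = 729.48 mm
m = ρ·(πd²/4)·L = 8800 × 5.7256×10⁻⁶ m² × 0.72948 m = 0.036755 kg
f_n = ½√(k/m) = 0.5·√(7134.6/0.036755) = 0.5·√(1.9412e+05) = 220.29 Hz

220 Hz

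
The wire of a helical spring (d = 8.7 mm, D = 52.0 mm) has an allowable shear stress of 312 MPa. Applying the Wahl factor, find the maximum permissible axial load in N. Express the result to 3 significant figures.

1240 N

C = D/d = 52.0/8.7 = 5.9770
K_W = (4C−1)/(4C−4) + 0.615/C = 22.908/19.908 + 0.1029 = 1.2536
τ_max = K·8FD/(πd³) → F_max = τ_allow·πd³/(8DK)
F_max = 312·π·8.7³/(8·52.0·1.2536) = 6.4545e+05/521.49 = 1237.7 N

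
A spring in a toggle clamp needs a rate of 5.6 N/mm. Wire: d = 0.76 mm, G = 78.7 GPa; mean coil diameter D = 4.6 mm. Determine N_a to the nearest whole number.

6

N_a = Gd⁴/(8D³k) = (78.7×10³ × 0.76⁴)/(8 × 4.6³ × 5.6)
    = 26256 / 4360.65 = 6.021 → 6 coils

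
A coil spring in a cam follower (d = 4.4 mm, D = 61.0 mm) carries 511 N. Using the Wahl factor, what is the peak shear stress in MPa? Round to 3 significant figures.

Spring index C = D/d = 61.0/4.4 = 13.8636
K_W = (4C−1)/(4C−4) + 0.615/C = 54.455/51.455 + 0.0444 = 1.1027
τ₀ = 8FD/(πd³) = 8·511·61.0/(π·4.4³) = 249368/267.61 = 931.82 MPa
τ_max = K·τ₀ = 1.1027 × 931.82 = 1027.5 MPa

1030 MPa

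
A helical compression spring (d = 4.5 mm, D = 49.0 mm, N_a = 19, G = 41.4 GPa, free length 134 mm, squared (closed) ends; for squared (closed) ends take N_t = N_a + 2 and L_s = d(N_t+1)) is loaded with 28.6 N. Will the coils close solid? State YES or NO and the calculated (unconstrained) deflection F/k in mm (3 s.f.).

NO, δ = 30.1 mm

k = Gd⁴/(8D³N_a) = (41.4×10³)(4.5⁴)/(8·49.0³·19) = 0.94933 N/mm
N_t = 21; L_s = 4.5·22 = 99 mm; δ_solid = L₀ − L_s = 134 − 99 = 35 mm
δ = F/k = 28.6/0.94933 = 30.126 mm
δ < δ_solid → spring does not go solid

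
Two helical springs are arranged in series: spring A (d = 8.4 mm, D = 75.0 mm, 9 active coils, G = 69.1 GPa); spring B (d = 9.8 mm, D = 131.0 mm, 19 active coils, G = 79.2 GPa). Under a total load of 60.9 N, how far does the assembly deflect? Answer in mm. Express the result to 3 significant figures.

k_A = Gd⁴/(8D³N_a) = (69.1×10³)(8.4⁴)/(8·75.0³·9) = 11.326 N/mm
k_B = Gd⁴/(8D³N_a) = (79.2×10³)(9.8⁴)/(8·131.0³·19) = 2.1378 N/mm
Series: 1/k_eq = 1/11.326 + 1/2.1378 = 0.55606; k_eq = 1.7984 N/mm
δ = F/k_eq = 60.9/1.7984 = 33.864 mm

33.9 mm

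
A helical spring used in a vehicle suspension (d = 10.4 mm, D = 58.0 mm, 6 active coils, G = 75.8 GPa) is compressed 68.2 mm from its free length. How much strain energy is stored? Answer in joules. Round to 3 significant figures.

k = Gd⁴/(8D³N_a) = (75.8×10³)(10.4⁴)/(8·58.0³·6) = 94.684 N/mm
U = ½kδ² = 0.5 × 94.684 × 68.2² = 2.202e+05 N·mm = 220.2 J

220 J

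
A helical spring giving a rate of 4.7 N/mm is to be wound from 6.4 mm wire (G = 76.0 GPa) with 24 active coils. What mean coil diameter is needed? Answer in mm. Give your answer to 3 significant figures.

52.1 mm

D = (Gd⁴/(8N_a·k))^(1/3) = (76.0×10³·6.4⁴/(8·24·4.7))^(1/3)
  = (141297)^(1/3) = 52.0849 mm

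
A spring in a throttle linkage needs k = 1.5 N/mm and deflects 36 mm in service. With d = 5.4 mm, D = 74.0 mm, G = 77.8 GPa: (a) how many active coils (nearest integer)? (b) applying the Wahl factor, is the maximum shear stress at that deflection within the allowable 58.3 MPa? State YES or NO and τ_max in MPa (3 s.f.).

N_a = Gd⁴/(8D³k) = (77.8×10³)(5.4⁴)/(8·74.0³·1.5) = 13.6 → N_a = 14
Actual rate k = Gd⁴/(8D³·14) = 1.4576 N/mm
Working load F = kδ = 1.4576·36 = 52.474 N
C = 74.0/5.4 = 13.7037; K_W = (4C−1)/(4C−4)+0.615/C = 1.1039
τ_max = K_W·8FD/(πd³) = 1.1039·62.796 = 69.322 MPa
τ_max > 58.3 MPa → exceeds allowable

(a) 14 coils; (b) NO, τ_max = 69.3 MPa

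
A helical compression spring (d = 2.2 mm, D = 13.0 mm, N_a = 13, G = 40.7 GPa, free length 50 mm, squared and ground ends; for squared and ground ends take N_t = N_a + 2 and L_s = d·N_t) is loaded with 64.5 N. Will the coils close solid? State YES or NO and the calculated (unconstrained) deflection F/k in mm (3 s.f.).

k = Gd⁴/(8D³N_a) = (40.7×10³)(2.2⁴)/(8·13.0³·13) = 4.1727 N/mm
N_t = 15; L_s = 2.2·15 = 33 mm; δ_solid = L₀ − L_s = 50 − 33 = 17 mm
δ = F/k = 64.5/4.1727 = 15.457 mm
δ < δ_solid → spring does not go solid

NO, δ = 15.5 mm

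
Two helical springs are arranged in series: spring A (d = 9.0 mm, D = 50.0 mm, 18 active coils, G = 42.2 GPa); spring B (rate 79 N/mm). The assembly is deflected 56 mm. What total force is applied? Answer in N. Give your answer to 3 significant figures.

721 N

k_A = Gd⁴/(8D³N_a) = (42.2×10³)(9.0⁴)/(8·50.0³·18) = 15.382 N/mm
Series: 1/k_eq = 1/15.382 + 1/79 = 0.07767; k_eq = 12.875 N/mm
F = k_eq·δ = 12.875·56 = 721 N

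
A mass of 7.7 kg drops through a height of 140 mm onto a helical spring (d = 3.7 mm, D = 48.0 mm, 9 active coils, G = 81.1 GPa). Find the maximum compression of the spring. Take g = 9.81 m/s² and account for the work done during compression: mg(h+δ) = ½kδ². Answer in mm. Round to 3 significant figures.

k = Gd⁴/(8D³N_a) = (81.1×10³)(3.7⁴)/(8·48.0³·9) = 1.9088 N/mm
W = mg = 7.7 × 9.81 = 75.537 N
½kδ² − Wδ − Wh = 0 → δ = (W + √(W² + 2kWh))/k
δ = (75.537 + √(5705.8 + 40372.8))/1.9088 = (75.537 + 214.66)/1.9088 = 152.03 mm

152 mm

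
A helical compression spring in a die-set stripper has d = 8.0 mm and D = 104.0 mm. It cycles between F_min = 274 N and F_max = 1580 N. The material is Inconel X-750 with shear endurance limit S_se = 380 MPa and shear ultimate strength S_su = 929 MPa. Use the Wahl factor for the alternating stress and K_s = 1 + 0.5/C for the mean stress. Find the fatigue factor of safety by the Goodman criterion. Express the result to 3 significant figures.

C = D/d = 104.0/8.0 = 13.0000; K_W = (4C−1)/(4C−4)+0.615/C = 1.1098; K_s = 1+0.5/C = 1.0385
F_a = (F_max−F_min)/2 = 653 N; F_m = (F_max+F_min)/2 = 927 N
τ_a = K_W·8F_aD/(πd³) = 1.1098 × 337.77 = 374.86 MPa
τ_m = K_s·8F_mD/(πd³) = 1.0385 × 479.49 = 497.94 MPa
Goodman: 1/n_f = τ_a/S_se + τ_m/S_su = 374.86/380 + 497.94/929 = 0.98646 + 0.53599 = 1.5225
n_f = 1/1.5225 = 0.6568

0.657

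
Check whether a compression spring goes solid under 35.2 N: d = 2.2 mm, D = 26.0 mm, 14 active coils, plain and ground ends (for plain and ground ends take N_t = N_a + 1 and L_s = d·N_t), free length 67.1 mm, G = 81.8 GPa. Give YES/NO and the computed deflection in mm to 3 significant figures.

YES, δ = 36.2 mm

k = Gd⁴/(8D³N_a) = (81.8×10³)(2.2⁴)/(8·26.0³·14) = 0.97343 N/mm
N_t = 15; L_s = 2.2·15 = 33 mm; δ_solid = L₀ − L_s = 67.1 − 33 = 34.1 mm
δ = F/k = 35.2/0.97343 = 36.161 mm
δ ≥ δ_solid → spring goes solid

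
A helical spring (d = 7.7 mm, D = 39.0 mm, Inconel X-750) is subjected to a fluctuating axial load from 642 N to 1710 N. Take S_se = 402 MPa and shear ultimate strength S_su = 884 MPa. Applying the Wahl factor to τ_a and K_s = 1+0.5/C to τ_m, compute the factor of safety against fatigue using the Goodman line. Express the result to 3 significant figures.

1.44

C = D/d = 39.0/7.7 = 5.0649; K_W = (4C−1)/(4C−4)+0.615/C = 1.3059; K_s = 1+0.5/C = 1.0987
F_a = (F_max−F_min)/2 = 534 N; F_m = (F_max+F_min)/2 = 1176 N
τ_a = K_W·8F_aD/(πd³) = 1.3059 × 116.16 = 151.7 MPa
τ_m = K_s·8F_mD/(πd³) = 1.0987 × 255.82 = 281.08 MPa
Goodman: 1/n_f = τ_a/S_se + τ_m/S_su = 151.7/402 + 281.08/884 = 0.37737 + 0.31796 = 0.69533
n_f = 1/0.69533 = 1.438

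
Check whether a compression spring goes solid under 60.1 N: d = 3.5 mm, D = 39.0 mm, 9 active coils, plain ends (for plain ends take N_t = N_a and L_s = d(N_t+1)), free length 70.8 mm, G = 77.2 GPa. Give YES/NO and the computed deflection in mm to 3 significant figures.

k = Gd⁴/(8D³N_a) = (77.2×10³)(3.5⁴)/(8·39.0³·9) = 2.7125 N/mm
N_t = 9; L_s = 3.5·10 = 35 mm; δ_solid = L₀ − L_s = 70.8 − 35 = 35.8 mm
δ = F/k = 60.1/2.7125 = 22.157 mm
δ < δ_solid → spring does not go solid

NO, δ = 22.2 mm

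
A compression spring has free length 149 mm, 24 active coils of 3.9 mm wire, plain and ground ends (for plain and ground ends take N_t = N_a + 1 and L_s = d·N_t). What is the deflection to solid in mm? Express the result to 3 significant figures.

51.5 mm

N_t = 25; L_s = 3.9·25 = 97.5 mm
δ_solid = L₀ − L_s = 149 − 97.5 = 51.5 mm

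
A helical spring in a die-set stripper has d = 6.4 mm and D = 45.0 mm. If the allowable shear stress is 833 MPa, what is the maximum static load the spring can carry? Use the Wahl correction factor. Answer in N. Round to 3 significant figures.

1570 N

C = D/d = 45.0/6.4 = 7.0312
K_W = (4C−1)/(4C−4) + 0.615/C = 27.125/24.125 + 0.0875 = 1.2118
τ_max = K·8FD/(πd³) → F_max = τ_allow·πd³/(8DK)
F_max = 833·π·6.4³/(8·45.0·1.2118) = 6.8602e+05/436.25 = 1572.5 N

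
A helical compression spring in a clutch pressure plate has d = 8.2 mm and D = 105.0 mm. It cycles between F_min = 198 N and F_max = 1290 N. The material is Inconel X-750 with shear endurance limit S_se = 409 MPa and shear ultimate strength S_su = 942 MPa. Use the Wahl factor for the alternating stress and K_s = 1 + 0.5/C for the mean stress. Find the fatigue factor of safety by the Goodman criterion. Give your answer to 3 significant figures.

C = D/d = 105.0/8.2 = 12.8049; K_W = (4C−1)/(4C−4)+0.615/C = 1.1116; K_s = 1+0.5/C = 1.0390
F_a = (F_max−F_min)/2 = 546 N; F_m = (F_max+F_min)/2 = 744 N
τ_a = K_W·8F_aD/(πd³) = 1.1116 × 264.78 = 294.32 MPa
τ_m = K_s·8F_mD/(πd³) = 1.0390 × 360.8 = 374.88 MPa
Goodman: 1/n_f = τ_a/S_se + τ_m/S_su = 294.32/409 + 374.88/942 = 0.71960 + 0.39797 = 1.1176
n_f = 1/1.1176 = 0.8948

0.895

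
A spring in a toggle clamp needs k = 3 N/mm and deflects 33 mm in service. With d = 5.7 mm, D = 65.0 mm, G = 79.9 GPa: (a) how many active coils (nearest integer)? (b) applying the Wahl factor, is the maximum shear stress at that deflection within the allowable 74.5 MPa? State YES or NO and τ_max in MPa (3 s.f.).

(a) 13 coils; (b) NO, τ_max = 98.1 MPa

N_a = Gd⁴/(8D³k) = (79.9×10³)(5.7⁴)/(8·65.0³·3) = 12.8 → N_a = 13
Actual rate k = Gd⁴/(8D³·13) = 2.9531 N/mm
Working load F = kδ = 2.9531·33 = 97.451 N
C = 65.0/5.7 = 11.4035; K_W = (4C−1)/(4C−4)+0.615/C = 1.1260
τ_max = K_W·8FD/(πd³) = 1.1260·87.099 = 98.076 MPa
τ_max > 74.5 MPa → exceeds allowable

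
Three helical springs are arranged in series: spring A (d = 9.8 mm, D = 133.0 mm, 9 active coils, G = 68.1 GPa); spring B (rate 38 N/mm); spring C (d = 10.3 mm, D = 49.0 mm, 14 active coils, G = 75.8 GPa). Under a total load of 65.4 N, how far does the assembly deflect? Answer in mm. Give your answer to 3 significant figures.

k_A = Gd⁴/(8D³N_a) = (68.1×10³)(9.8⁴)/(8·133.0³·9) = 3.7082 N/mm
k_C = Gd⁴/(8D³N_a) = (75.8×10³)(10.3⁴)/(8·49.0³·14) = 64.746 N/mm
Series: 1/k_eq = 1/3.7082 + 1/38 + 1/64.746 = 0.31143; k_eq = 3.211 N/mm
δ = F/k_eq = 65.4/3.211 = 20.368 mm

20.4 mm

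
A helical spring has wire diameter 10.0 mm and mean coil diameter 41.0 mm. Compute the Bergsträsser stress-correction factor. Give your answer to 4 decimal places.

C = D/d = 41.0/10.0 = 4.1000
K_B = (4C+2)/(4C−3) = 18.400/13.400 = 1.3731

1.3731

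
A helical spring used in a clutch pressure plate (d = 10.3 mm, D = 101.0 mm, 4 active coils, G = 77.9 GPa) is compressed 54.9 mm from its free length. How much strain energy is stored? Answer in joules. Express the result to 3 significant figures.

40.1 J

k = Gd⁴/(8D³N_a) = (77.9×10³)(10.3⁴)/(8·101.0³·4) = 26.593 N/mm
U = ½kδ² = 0.5 × 26.593 × 54.9² = 40076 N·mm = 40.076 J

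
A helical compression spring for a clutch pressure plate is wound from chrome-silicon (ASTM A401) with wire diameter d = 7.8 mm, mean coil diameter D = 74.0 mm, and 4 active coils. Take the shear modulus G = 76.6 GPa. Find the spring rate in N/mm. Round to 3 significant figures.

k = Gd⁴/(8D³N_a) = (76.6×10³ × 7.8⁴) / (8 × 74.0³ × 4)
  = 2.83535e+08 / 1.29672e+07 = 21.866 N/mm

21.9 N/mm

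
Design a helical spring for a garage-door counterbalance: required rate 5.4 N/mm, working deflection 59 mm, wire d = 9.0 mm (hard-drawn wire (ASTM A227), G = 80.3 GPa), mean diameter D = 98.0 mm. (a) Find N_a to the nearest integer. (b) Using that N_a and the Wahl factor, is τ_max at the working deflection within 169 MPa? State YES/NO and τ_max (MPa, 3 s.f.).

N_a = Gd⁴/(8D³k) = (80.3×10³)(9.0⁴)/(8·98.0³·5.4) = 12.96 → N_a = 13
Actual rate k = Gd⁴/(8D³·13) = 5.3824 N/mm
Working load F = kδ = 5.3824·59 = 317.56 N
C = 98.0/9.0 = 10.8889; K_W = (4C−1)/(4C−4)+0.615/C = 1.1323
τ_max = K_W·8FD/(πd³) = 1.1323·108.71 = 123.09 MPa
τ_max ≤ 169 MPa → acceptable

(a) 13 coils; (b) YES, τ_max = 123 MPa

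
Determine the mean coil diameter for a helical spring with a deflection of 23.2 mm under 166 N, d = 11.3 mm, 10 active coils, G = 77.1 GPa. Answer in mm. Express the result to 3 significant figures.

Required rate k = F/δ = 166/23.2 = 7.1552 N/mm
D = (Gd⁴/(8N_a·k))^(1/3) = (77.1×10³·11.3⁴/(8·10·7.1552))^(1/3)
  = (2.19613e+06)^(1/3) = 129.9828 mm

130 mm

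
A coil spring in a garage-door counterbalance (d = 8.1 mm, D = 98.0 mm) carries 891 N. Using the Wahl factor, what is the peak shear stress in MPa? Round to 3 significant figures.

Spring index C = D/d = 98.0/8.1 = 12.0988
K_W = (4C−1)/(4C−4) + 0.615/C = 47.395/44.395 + 0.0508 = 1.1184
τ₀ = 8FD/(πd³) = 8·891·98.0/(π·8.1³) = 698544/1669.6 = 418.4 MPa
τ_max = K·τ₀ = 1.1184 × 418.4 = 467.94 MPa

468 MPa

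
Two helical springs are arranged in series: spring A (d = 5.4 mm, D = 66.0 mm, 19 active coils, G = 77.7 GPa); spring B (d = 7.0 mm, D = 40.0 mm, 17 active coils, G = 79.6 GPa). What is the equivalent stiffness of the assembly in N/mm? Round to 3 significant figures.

1.41 N/mm

k_A = Gd⁴/(8D³N_a) = (77.7×10³)(5.4⁴)/(8·66.0³·19) = 1.5119 N/mm
k_B = Gd⁴/(8D³N_a) = (79.6×10³)(7.0⁴)/(8·40.0³·17) = 21.958 N/mm
Series: 1/k_eq = 1/1.5119 + 1/21.958 = 0.70697; k_eq = 1.4145 N/mm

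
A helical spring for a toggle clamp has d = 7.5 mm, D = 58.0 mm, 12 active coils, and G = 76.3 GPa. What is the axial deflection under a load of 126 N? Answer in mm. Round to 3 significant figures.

9.78 mm

k = Gd⁴/(8D³N_a) = (76.3×10³)(7.5⁴)/(8·58.0³·12) = 12.889 N/mm
δ = F/k = 126 / 12.889 = 9.7759 mm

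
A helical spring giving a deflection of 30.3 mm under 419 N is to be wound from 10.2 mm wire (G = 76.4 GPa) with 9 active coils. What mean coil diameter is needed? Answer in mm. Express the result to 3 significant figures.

94.0 mm

Required rate k = F/δ = 419/30.3 = 13.828 N/mm
D = (Gd⁴/(8N_a·k))^(1/3) = (76.4×10³·10.2⁴/(8·9·13.828))^(1/3)
  = (830597)^(1/3) = 94.0005 mm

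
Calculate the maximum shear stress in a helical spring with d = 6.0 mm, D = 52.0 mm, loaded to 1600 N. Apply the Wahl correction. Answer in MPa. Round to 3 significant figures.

Spring index C = D/d = 52.0/6.0 = 8.6667
K_W = (4C−1)/(4C−4) + 0.615/C = 33.667/30.667 + 0.0710 = 1.1688
τ₀ = 8FD/(πd³) = 8·1600·52.0/(π·6.0³) = 665600/678.58 = 980.87 MPa
τ_max = K·τ₀ = 1.1688 × 980.87 = 1146.4 MPa

1150 MPa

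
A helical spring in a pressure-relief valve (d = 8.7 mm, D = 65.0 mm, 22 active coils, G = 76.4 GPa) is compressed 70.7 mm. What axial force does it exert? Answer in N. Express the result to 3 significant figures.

640 N

k = Gd⁴/(8D³N_a) = (76.4×10³)(8.7⁴)/(8·65.0³·22) = 9.0556 N/mm
F = k·δ = 9.0556 × 70.7 = 640.23 N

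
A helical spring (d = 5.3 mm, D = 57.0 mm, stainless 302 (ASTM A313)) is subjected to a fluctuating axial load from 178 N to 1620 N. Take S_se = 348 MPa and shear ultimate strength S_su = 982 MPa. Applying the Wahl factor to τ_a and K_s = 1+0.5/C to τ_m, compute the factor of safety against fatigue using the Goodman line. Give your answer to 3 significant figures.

0.310

C = D/d = 57.0/5.3 = 10.7547; K_W = (4C−1)/(4C−4)+0.615/C = 1.1341; K_s = 1+0.5/C = 1.0465
F_a = (F_max−F_min)/2 = 721 N; F_m = (F_max+F_min)/2 = 899 N
τ_a = K_W·8F_aD/(πd³) = 1.1341 × 702.95 = 797.19 MPa
τ_m = K_s·8F_mD/(πd³) = 1.0465 × 876.49 = 917.24 MPa
Goodman: 1/n_f = τ_a/S_se + τ_m/S_su = 797.19/348 + 917.24/982 = 2.29078 + 0.93405 = 3.2248
n_f = 1/3.2248 = 0.3101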